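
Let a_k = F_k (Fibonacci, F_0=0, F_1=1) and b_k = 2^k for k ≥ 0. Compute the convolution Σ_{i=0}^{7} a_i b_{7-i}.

The convolution is the x^7 coefficient of A(x)B(x).
Σ = 0·128 + 1·64 + 1·32 + 2·16 + 3·8 + 5·4 + 8·2 + 13·1 = 201.

201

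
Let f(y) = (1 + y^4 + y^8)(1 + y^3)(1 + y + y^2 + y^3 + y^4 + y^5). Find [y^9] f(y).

3

(1 + y^4 + y^8) has coefficients 1,0,0,0,1,0,0,0,1 for degrees 0…8.
(1 + y^3) has coefficients 1,0,0,1,0,0,0,0,0,0 for degrees 0…9.
Finally multiplying by (1 + y + y^2 + y^3 + y^4 + y^5), the product of all factors after the first has coefficients 1,1,1,2,2,2,1,1,1,0 for degrees 0…9.
[y^9] = 1·0 + 1·2 + 1·1 = 3.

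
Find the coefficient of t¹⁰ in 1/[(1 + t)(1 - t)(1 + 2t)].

The denominator gives the recurrence a_n = −2a_(n−1) + a_(n−2) + 2a_(n−3) for n ≥ 3; the numerator fixes a_0 = 1, a_1 = -2, a_2 = 5.
Iterating: 1, -2, 5, -10, 21, -42, 85, -170, 341, -682, 1365, so a_10 = 1365.

1365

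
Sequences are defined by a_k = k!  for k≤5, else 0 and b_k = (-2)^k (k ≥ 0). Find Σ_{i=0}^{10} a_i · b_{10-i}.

-2048

The convolution is the t^10 coefficient of A(t)B(t).
Σ = 1·1024 + 1·(-512) + 2·256 + 6·(-128) + 24·64 + 120·(-32) + 0·16 + 0·(-8) + 0·4 + 0·(-2) + 0·1 = -2048.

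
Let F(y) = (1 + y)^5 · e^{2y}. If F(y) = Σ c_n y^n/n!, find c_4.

The EGF product rule gives c_4 = Σ_{k_1+k_2=4} C(4; k_1,k_2) · ∏ g_i(k_i), where (1+y)^5 gives the falling factorial (5)_k; e^{2y} gives (2)^k.
g_1(k) for k = 0…4: 1, 5, 20, 60, 120.
g_2(k) for k = 0…4: 1, 2, 4, 8, 16.
c_4 = Σ_k C(4,k)·g_1(k)·g_2(4−k) = 1·1·16 + 4·5·8 + 6·20·4 + 4·60·2 + 1·120·1 = 16 + 160 + 480 + 480 + 120 = 1256.

1256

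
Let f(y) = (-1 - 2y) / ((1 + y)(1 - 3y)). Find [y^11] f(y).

-221434

The denominator gives the recurrence a_n = 2a_(n−1) + 3a_(n−2) for n ≥ 2; the numerator fixes a_0 = -1, a_1 = -4.
Iterating: -1, -4, -11, -34, -101, -304, -911, -2734, -8201, -24604, -73811, -221434, so a_11 = -221434.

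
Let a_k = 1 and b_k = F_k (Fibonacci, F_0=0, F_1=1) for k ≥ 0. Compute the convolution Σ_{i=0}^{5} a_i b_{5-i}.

12

Write out a_i and b_{5-i} for i = 0,…,5 and sum the products.
Σ = 1·5 + 1·3 + 1·2 + 1·1 + 1·1 + 1·0 = 12.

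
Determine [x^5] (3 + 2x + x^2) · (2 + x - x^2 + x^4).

2

(3 + 2x + x^2) has coefficients 3,2,1 for degrees 0…2.
(2 + x - x^2 + x^4) has coefficients 2,1,-1,0,1,0 for degrees 0…5.
[x^5] = 3·0 + 2·1 + 1·0 = 2.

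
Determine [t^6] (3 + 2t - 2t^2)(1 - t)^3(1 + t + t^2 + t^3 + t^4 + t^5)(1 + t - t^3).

(3 + 2t - 2t^2) has coefficients 3,2,-2 for degrees 0…2.
(1 - t)^3 has coefficients 1,-3,3,-1,0,0,0 for degrees 0…6.
Multiplying by (1 + t + t^2 + t^3 + t^4 + t^5) gives running coefficients 1,-2,1,0,0,0,-1 for degrees 0…6.
Finally multiplying by (1 + t - t^3), the product of all factors after the first has coefficients 1,-1,-1,0,2,-1,-1 for degrees 0…6.
[t^6] = 3·(-1) + 2·(-1) − 2·2 = -9.

-9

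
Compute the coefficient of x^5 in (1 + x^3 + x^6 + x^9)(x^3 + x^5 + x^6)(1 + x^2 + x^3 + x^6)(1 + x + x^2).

(1 + x^3 + x^6 + x^9) has coefficients 1,0,0,1,0,0 for degrees 0…5.
(x^3 + x^5 + x^6) has coefficients 0,0,0,1,0,1 for degrees 0…5.
Multiplying by (1 + x^2 + x^3 + x^6) gives running coefficients 0,0,0,1,0,2 for degrees 0…5.
Finally multiplying by (1 + x + x^2), the product of all factors after the first has coefficients 0,0,0,1,1,3 for degrees 0…5.
[x^5] = 1·3 + 1·0 = 3.

3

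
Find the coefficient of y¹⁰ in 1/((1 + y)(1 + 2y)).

2047

The denominator gives the recurrence a_n = −3a_(n−1) − 2a_(n−2) for n ≥ 2; the numerator fixes a_0 = 1, a_1 = -3.
Iterating: 1, -3, 7, -15, 31, -63, 127, -255, 511, -1023, 2047, so a_10 = 2047.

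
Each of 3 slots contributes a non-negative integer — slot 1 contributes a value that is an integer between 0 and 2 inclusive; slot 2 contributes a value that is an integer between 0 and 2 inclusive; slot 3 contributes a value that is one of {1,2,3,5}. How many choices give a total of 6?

The generating function for the choices is (1 + t + t^2)·(1 + t + t^2)·(t + t^2 + t^3 + t^5); the count is [t^6].
(1 + t + t^2) has coefficients 1,1,1 for degrees 0…2.
(1 + t + t^2) has coefficients 1,1,1,0,0,0,0 for degrees 0…6.
Finally multiplying by (t + t^2 + t^3 + t^5), the product of all factors after the first has coefficients 0,1,2,3,2,2,1 for degrees 0…6.
[t^6] = 1·1 + 1·2 + 1·2 = 5.

5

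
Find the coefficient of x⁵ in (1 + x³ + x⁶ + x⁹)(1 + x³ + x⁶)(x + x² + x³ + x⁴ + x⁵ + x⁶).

(1 + x³ + x⁶ + x⁹) has coefficients 1,0,0,1,0,0 for degrees 0…5.
(1 + x³ + x⁶) has coefficients 1,0,0,1,0,0 for degrees 0…5.
Finally multiplying by (x + x² + x³ + x⁴ + x⁵ + x⁶), the product of all factors after the first has coefficients 0,1,1,1,2,2 for degrees 0…5.
[x⁵] = 1·2 + 1·1 = 3.

3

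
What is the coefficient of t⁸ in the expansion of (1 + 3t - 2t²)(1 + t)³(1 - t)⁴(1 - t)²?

(1 + 3t - 2t²) has coefficients 1,3,-2 for degrees 0…2.
(1 + t)³ has coefficients 1,3,3,1,0,0,0,0,0 for degrees 0…8.
Multiplying by (1 - t)⁴ gives running coefficients 1,-1,-3,3,3,-3,-1,1,0 for degrees 0…8.
Finally multiplying by (1 - t)², the product of all factors after the first has coefficients 1,-3,0,8,-6,-6,8,0,-3 for degrees 0…8.
[t⁸] = 1·(-3) + 3·0 − 2·8 = -19.

-19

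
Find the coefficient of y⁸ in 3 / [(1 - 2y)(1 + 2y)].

768

The denominator gives the recurrence a_n = 4a_(n−2) for n ≥ 2; the numerator fixes a_0 = 3, a_1 = 0.
Iterating: 3, 0, 12, 0, 48, 0, 192, 0, 768, so a_8 = 768.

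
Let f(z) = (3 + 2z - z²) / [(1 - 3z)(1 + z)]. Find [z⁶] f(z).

The denominator gives the recurrence a_n = 2a_(n−1) + 3a_(n−2) for n ≥ 3; the numerator fixes a_0 = 3, a_1 = 8, a_2 = 24.
Iterating: 3, 8, 24, 72, 216, 648, 1944, so a_6 = 1944.

1944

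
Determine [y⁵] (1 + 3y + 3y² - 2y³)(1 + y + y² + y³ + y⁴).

4

(1 + 3y + 3y² - 2y³) has coefficients 1,3,3,-2 for degrees 0…3.
(1 + y + y² + y³ + y⁴) has coefficients 1,1,1,1,1,0 for degrees 0…5.
[y⁵] = 1·0 + 3·1 + 3·1 − 2·1 = 4.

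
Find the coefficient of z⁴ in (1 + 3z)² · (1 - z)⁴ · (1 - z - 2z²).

(1 + 3z)² has coefficients 1,6,9 for degrees 0…2.
(1 - z)⁴ has coefficients 1,-4,6,-4,1 for degrees 0…4.
Finally multiplying by (1 - z - 2z²), the product of all factors after the first has coefficients 1,-5,8,-2,-7 for degrees 0…4.
[z⁴] = 1·(-7) + 6·(-2) + 9·8 = 53.

53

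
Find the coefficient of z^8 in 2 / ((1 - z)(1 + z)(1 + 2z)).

682

The denominator gives the recurrence a_n = −2a_(n−1) + a_(n−2) + 2a_(n−3) for n ≥ 3; the numerator fixes a_0 = 2, a_1 = -4, a_2 = 10.
Iterating: 2, -4, 10, -20, 42, -84, 170, -340, 682, so a_8 = 682.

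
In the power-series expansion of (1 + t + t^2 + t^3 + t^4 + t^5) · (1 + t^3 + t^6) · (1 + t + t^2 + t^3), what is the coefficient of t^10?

(1 + t + t^2 + t^3 + t^4 + t^5) has coefficients 1,1,1,1,1,1 for degrees 0…5.
(1 + t^3 + t^6) has coefficients 1,0,0,1,0,0,1,0,0,0,0 for degrees 0…10.
Finally multiplying by (1 + t + t^2 + t^3), the product of all factors after the first has coefficients 1,1,1,2,1,1,2,1,1,1,0 for degrees 0…10.
[t^10] = 1·0 + 1·1 + 1·1 + 1·1 + 1·2 + 1·1 = 6.

6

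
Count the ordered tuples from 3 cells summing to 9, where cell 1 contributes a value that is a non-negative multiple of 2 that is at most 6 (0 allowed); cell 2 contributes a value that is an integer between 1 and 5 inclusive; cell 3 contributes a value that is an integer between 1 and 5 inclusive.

The generating function for the choices is (1 + q^2 + q^4 + q^6)·(q + q^2 + q^3 + q^4 + q^5)·(q + q^2 + q^3 + q^4 + q^5); the count is [q^9].
(1 + q^2 + q^4 + q^6) has coefficients 1,0,1,0,1,0,1 for degrees 0…6.
(q + q^2 + q^3 + q^4 + q^5) has coefficients 0,1,1,1,1,1,0,0,0,0 for degrees 0…9.
Finally multiplying by (q + q^2 + q^3 + q^4 + q^5), the product of all factors after the first has coefficients 0,0,1,2,3,4,5,4,3,2 for degrees 0…9.
[q^9] = 1·2 + 1·4 + 1·4 + 1·2 = 12.

12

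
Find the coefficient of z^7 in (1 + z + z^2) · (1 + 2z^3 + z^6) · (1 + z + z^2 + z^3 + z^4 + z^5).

9

(1 + z + z^2) has coefficients 1,1,1 for degrees 0…2.
(1 + 2z^3 + z^6) has coefficients 1,0,0,2,0,0,1,0 for degrees 0…7.
Finally multiplying by (1 + z + z^2 + z^3 + z^4 + z^5), the product of all factors after the first has coefficients 1,1,1,3,3,3,3,3 for degrees 0…7.
[z^7] = 1·3 + 1·3 + 1·3 = 9.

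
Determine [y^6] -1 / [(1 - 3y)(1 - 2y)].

-2059

Partial fractions give a closed form: a_n = (-3)·3^n + (2)·2^n.
At n = 6: a_6 = -2059.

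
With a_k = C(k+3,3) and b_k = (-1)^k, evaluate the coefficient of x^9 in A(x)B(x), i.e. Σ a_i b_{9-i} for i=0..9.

Write out a_i and b_{9-i} for i = 0,…,9 and sum the products.
Σ = 1·(-1) + 4·1 + 10·(-1) + 20·1 + 35·(-1) + 56·1 + 84·(-1) + 120·1 + 165·(-1) + 220·1 = 125.

125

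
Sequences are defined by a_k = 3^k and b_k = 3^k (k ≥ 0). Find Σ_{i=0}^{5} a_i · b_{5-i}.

1458

Write out a_i and b_{5-i} for i = 0,…,5 and sum the products.
Σ = 1·243 + 3·81 + 9·27 + 27·9 + 81·3 + 243·1 = 1458.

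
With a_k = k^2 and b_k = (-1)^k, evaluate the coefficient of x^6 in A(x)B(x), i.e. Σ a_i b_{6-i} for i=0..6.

Write out a_i and b_{6-i} for i = 0,…,6 and sum the products.
Σ = 0·1 + 1·(-1) + 4·1 + 9·(-1) + 16·1 + 25·(-1) + 36·1 = 21.

21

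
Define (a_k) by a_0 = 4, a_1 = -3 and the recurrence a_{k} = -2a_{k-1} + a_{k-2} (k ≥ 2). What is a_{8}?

1900

The ordinary generating function has denominator 1 + 2q - q^2.
Iterating the recurrence: a_0,…,a_{8} = 4, -3, 10, -23, 56, -135, 326, -787, 1900.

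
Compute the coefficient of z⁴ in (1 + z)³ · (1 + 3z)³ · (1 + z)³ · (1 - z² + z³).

(1 + z)³ has coefficients 1,3,3,1 for degrees 0…3.
(1 + 3z)³ has coefficients 1,9,27,27,0 for degrees 0…4.
Multiplying by (1 + z)³ gives running coefficients 1,12,57,136,171 for degrees 0…4.
Finally multiplying by (1 - z² + z³), the product of all factors after the first has coefficients 1,12,56,125,126 for degrees 0…4.
[z⁴] = 1·126 + 3·125 + 3·56 + 1·12 = 681.

681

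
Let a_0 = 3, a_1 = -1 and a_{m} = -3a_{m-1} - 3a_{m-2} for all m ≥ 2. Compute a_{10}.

The ordinary generating function has denominator 1 + 3x + 3x^2.
Iterating the recurrence: a_0,…,a_{10} = 3, -1, -6, 21, -45, 72, -81, 27, 162, -567, 1215.

1215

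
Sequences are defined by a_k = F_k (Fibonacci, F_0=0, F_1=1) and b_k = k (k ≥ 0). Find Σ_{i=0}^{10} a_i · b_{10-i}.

221

This is [x^10] in the product of the two ordinary generating functions.
Σ = 0·10 + 1·9 + 1·8 + 2·7 + 3·6 + 5·5 + 8·4 + 13·3 + 21·2 + 34·1 + 55·0 = 221.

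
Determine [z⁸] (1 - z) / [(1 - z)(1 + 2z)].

256

Partial fractions give a closed form: a_n = (1)·(-2)^n.
At n = 8: a_8 = 256.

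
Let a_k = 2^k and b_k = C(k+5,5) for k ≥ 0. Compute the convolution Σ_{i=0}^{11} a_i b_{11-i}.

This is [x^11] in the product of the two ordinary generating functions.
Σ = 1·4368 + 2·3003 + 4·2002 + 8·1287 + 16·792 + 32·462 + 64·252 + 128·126 + 256·56 + 512·21 + 1024·6 + 2048·1 = 121670.

121670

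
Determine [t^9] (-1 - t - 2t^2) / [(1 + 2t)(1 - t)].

340

The denominator gives the recurrence a_n = −a_(n−1) + 2a_(n−2) for n ≥ 3; the numerator fixes a_0 = -1, a_1 = 0, a_2 = -4.
Iterating: -1, 0, -4, 4, -12, 20, -44, 84, -172, 340, so a_9 = 340.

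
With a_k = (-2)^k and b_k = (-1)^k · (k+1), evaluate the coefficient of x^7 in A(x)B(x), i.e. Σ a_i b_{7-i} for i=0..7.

-502

This is [x^7] in the product of the two ordinary generating functions.
Σ = 1·(-8) − 2·7 + 4·(-6) − 8·5 + 16·(-4) − 32·3 + 64·(-2) − 128·1 = -502.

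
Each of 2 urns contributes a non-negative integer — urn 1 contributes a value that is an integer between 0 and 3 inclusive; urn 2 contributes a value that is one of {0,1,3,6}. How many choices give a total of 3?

The generating function for the choices is (1 + t + t² + t³)·(1 + t + t³ + t⁶); the count is [t³].
(1 + t + t² + t³) has coefficients 1,1,1,1 for degrees 0…3.
(1 + t + t³ + t⁶) has coefficients 1,1,0,1 for degrees 0…3.
[t³] = 1·1 + 1·0 + 1·1 + 1·1 = 3.

3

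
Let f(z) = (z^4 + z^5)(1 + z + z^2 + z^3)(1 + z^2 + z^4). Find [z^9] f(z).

(z^4 + z^5) has coefficients 0,0,0,0,1,1 for degrees 0…5.
(1 + z + z^2 + z^3) has coefficients 1,1,1,1,0,0,0,0,0,0 for degrees 0…9.
Finally multiplying by (1 + z^2 + z^4), the product of all factors after the first has coefficients 1,1,2,2,2,2,1,1,0,0 for degrees 0…9.
[z^9] = 1·2 + 1·2 = 4.

4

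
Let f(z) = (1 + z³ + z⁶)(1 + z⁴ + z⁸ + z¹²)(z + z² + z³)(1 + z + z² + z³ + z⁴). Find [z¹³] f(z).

(1 + z³ + z⁶) has coefficients 1,0,0,1,0,0,1 for degrees 0…6.
(1 + z⁴ + z⁸ + z¹²) has coefficients 1,0,0,0,1,0,0,0,1,0,0,0,1,0 for degrees 0…13.
Multiplying by (z + z² + z³) gives running coefficients 0,1,1,1,0,1,1,1,0,1,1,1,0,1 for degrees 0…13.
Finally multiplying by (1 + z + z² + z³ + z⁴), the product of all factors after the first has coefficients 0,1,2,3,3,4,4,4,3,4,4,4,3,4 for degrees 0…13.
[z¹³] = 1·4 + 1·4 + 1·4 = 12.

12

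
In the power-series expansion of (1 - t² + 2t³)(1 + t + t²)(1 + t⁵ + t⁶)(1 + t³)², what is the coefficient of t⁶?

(1 - t² + 2t³) has coefficients 1,0,-1,2 for degrees 0…3.
(1 + t + t²) has coefficients 1,1,1,0,0,0,0 for degrees 0…6.
Multiplying by (1 + t⁵ + t⁶) gives running coefficients 1,1,1,0,0,1,2 for degrees 0…6.
Finally multiplying by (1 + t³)², the product of all factors after the first has coefficients 1,1,1,2,2,3,3 for degrees 0…6.
[t⁶] = 1·3 − 1·2 + 2·2 = 5.

5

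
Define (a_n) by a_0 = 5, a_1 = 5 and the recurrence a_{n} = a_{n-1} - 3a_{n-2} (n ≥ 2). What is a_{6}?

The ordinary generating function has denominator 1 - t + 3t^2.
Iterating the recurrence: a_0,…,a_{6} = 5, 5, -10, -25, 5, 80, 65.

65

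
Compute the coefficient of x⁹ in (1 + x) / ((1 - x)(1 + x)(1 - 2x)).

1023

Partial fractions give a closed form: a_n = (-1)·1^n + (2)·2^n.
At n = 9: a_9 = 1023.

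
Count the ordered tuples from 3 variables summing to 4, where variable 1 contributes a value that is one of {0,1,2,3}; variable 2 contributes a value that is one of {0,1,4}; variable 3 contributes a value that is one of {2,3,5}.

The generating function for the choices is (1 + x + x^2 + x^3)·(1 + x + x^4)·(x^2 + x^3 + x^5); the count is [x^4].
(1 + x + x^2 + x^3) has coefficients 1,1,1,1 for degrees 0…3.
(1 + x + x^4) has coefficients 1,1,0,0,1 for degrees 0…4.
Finally multiplying by (x^2 + x^3 + x^5), the product of all factors after the first has coefficients 0,0,1,2,1 for degrees 0…4.
[x^4] = 1·1 + 1·2 + 1·1 + 1·0 = 4.

4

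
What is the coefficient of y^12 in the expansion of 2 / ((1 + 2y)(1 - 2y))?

Partial fractions give a closed form: a_n = (1)·(-2)^n + (1)·2^n.
At n = 12: a_12 = 8192.

8192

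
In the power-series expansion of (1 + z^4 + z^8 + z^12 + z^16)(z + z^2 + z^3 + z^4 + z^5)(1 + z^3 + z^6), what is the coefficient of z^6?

(1 + z^4 + z^8 + z^12 + z^16) has coefficients 1,0,0,0,1,0,0 for degrees 0…6.
(z + z^2 + z^3 + z^4 + z^5) has coefficients 0,1,1,1,1,1,0 for degrees 0…6.
Finally multiplying by (1 + z^3 + z^6), the product of all factors after the first has coefficients 0,1,1,1,2,2,1 for degrees 0…6.
[z^6] = 1·1 + 1·1 = 2.

2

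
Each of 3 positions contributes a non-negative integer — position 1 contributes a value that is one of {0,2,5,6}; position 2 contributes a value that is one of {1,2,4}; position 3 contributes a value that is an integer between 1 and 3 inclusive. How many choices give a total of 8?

4

The generating function for the choices is (1 + y² + y⁵ + y⁶)·(y + y² + y⁴)·(y + y² + y³); the count is [y⁸].
(1 + y² + y⁵ + y⁶) has coefficients 1,0,1,0,0,1,1 for degrees 0…6.
(y + y² + y⁴) has coefficients 0,1,1,0,1,0,0,0,0 for degrees 0…8.
Finally multiplying by (y + y² + y³), the product of all factors after the first has coefficients 0,0,1,2,2,2,1,1,0 for degrees 0…8.
[y⁸] = 1·0 + 1·1 + 1·2 + 1·1 = 4.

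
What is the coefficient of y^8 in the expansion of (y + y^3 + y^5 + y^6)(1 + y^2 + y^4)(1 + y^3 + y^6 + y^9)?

4

(y + y^3 + y^5 + y^6) has coefficients 0,1,0,1,0,1,1 for degrees 0…6.
(1 + y^2 + y^4) has coefficients 1,0,1,0,1,0,0,0,0 for degrees 0…8.
Finally multiplying by (1 + y^3 + y^6 + y^9), the product of all factors after the first has coefficients 1,0,1,1,1,1,1,1,1 for degrees 0…8.
[y^8] = 1·1 + 1·1 + 1·1 + 1·1 = 4.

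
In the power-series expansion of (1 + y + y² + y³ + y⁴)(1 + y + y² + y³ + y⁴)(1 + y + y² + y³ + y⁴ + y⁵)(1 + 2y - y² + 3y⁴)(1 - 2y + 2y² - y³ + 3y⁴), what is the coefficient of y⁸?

(1 + y + y² + y³ + y⁴) has coefficients 1,1,1,1,1 for degrees 0…4.
(1 + y + y² + y³ + y⁴) has coefficients 1,1,1,1,1,0,0,0,0 for degrees 0…8.
Multiplying by (1 + y + y² + y³ + y⁴ + y⁵) gives running coefficients 1,2,3,4,5,5,4,3,2 for degrees 0…8.
Multiplying by (1 + 2y - y² + 3y⁴) gives running coefficients 1,4,6,8,13,17,18,18,19 for degrees 0…8.
Finally multiplying by (1 - 2y + 2y² - y³ + 3y⁴), the product of all factors after the first has coefficients 1,2,0,3,8,13,20,27,41 for degrees 0…8.
[y⁸] = 1·41 + 1·27 + 1·20 + 1·13 + 1·8 = 109.

109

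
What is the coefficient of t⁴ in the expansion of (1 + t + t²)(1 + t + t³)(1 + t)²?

(1 + t + t²) has coefficients 1,1,1 for degrees 0…2.
(1 + t + t³) has coefficients 1,1,0,1,0 for degrees 0…4.
Finally multiplying by (1 + t)², the product of all factors after the first has coefficients 1,3,3,2,2 for degrees 0…4.
[t⁴] = 1·2 + 1·2 + 1·3 = 7.

7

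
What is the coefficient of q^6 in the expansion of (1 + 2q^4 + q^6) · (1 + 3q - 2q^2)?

(1 + 2q^4 + q^6) has coefficients 1,0,0,0,2,0,1 for degrees 0…6.
(1 + 3q - 2q^2) has coefficients 1,3,-2,0,0,0,0 for degrees 0…6.
[q^6] = 1·0 + 2·(-2) + 1·1 = -3.

-3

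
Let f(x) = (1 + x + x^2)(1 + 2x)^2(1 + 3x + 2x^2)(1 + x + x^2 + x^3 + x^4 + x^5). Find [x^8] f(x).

(1 + x + x^2) has coefficients 1,1,1 for degrees 0…2.
(1 + 2x)^2 has coefficients 1,4,4,0,0,0,0,0,0 for degrees 0…8.
Multiplying by (1 + 3x + 2x^2) gives running coefficients 1,7,18,20,8,0,0,0,0 for degrees 0…8.
Finally multiplying by (1 + x + x^2 + x^3 + x^4 + x^5), the product of all factors after the first has coefficients 1,8,26,46,54,54,53,46,28 for degrees 0…8.
[x^8] = 1·28 + 1·46 + 1·53 = 127.

127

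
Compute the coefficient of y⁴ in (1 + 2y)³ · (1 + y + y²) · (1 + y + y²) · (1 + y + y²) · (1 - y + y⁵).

57

(1 + 2y)³ has coefficients 1,6,12,8 for degrees 0…3.
(1 + y + y²) has coefficients 1,1,1,0,0 for degrees 0…4.
Multiplying by (1 + y + y²) gives running coefficients 1,2,3,2,1 for degrees 0…4.
Multiplying by (1 + y + y²) gives running coefficients 1,3,6,7,6 for degrees 0…4.
Finally multiplying by (1 - y + y⁵), the product of all factors after the first has coefficients 1,2,3,1,-1 for degrees 0…4.
[y⁴] = 1·(-1) + 6·1 + 12·3 + 8·2 = 57.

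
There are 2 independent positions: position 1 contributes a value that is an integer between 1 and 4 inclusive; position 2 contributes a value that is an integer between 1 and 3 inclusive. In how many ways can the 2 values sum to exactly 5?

The generating function for the choices is (t + t^2 + t^3 + t^4)·(t + t^2 + t^3); the count is [t^5].
(t + t^2 + t^3 + t^4) has coefficients 0,1,1,1,1 for degrees 0…4.
(t + t^2 + t^3) has coefficients 0,1,1,1,0,0 for degrees 0…5.
[t^5] = 1·0 + 1·1 + 1·1 + 1·1 = 3.

3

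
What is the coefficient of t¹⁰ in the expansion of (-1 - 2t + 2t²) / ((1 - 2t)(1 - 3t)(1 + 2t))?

-151889

The denominator gives the recurrence a_n = 3a_(n−1) + 4a_(n−2) − 12a_(n−3) for n ≥ 3; the numerator fixes a_0 = -1, a_1 = -5, a_2 = -17.
Iterating: -1, -5, -17, -59, -185, -587, -1793, -5507, -16649, -50459, -151889, so a_10 = -151889.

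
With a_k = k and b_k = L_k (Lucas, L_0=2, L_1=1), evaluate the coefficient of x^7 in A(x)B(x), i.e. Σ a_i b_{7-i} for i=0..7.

112

The convolution is the x^7 coefficient of A(x)B(x).
Σ = 0·29 + 1·18 + 2·11 + 3·7 + 4·4 + 5·3 + 6·1 + 7·2 = 112.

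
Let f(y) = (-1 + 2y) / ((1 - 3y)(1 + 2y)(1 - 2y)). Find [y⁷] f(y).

Partial fractions give a closed form: a_n = (-3/5)·3^n + (-2/5)·(-2)^n.
At n = 7: a_7 = -1261.

-1261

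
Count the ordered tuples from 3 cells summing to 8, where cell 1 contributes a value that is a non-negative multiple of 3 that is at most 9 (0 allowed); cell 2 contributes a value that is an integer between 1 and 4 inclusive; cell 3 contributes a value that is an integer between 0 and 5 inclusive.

8

The generating function for the choices is (1 + y^3 + y^6 + y^9)·(y + y^2 + y^3 + y^4)·(1 + y + y^2 + y^3 + y^4 + y^5); the count is [y^8].
(1 + y^3 + y^6 + y^9) has coefficients 1,0,0,1,0,0,1,0,0 for degrees 0…8.
(y + y^2 + y^3 + y^4) has coefficients 0,1,1,1,1,0,0,0,0 for degrees 0…8.
Finally multiplying by (1 + y + y^2 + y^3 + y^4 + y^5), the product of all factors after the first has coefficients 0,1,2,3,4,4,4,3,2 for degrees 0…8.
[y^8] = 1·2 + 1·4 + 1·2 = 8.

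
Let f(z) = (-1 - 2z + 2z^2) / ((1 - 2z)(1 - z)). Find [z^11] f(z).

The denominator gives the recurrence a_n = 3a_(n−1) − 2a_(n−2) for n ≥ 3; the numerator fixes a_0 = -1, a_1 = -5, a_2 = -11.
Iterating: -1, -5, -11, -23, -47, -95, -191, -383, -767, -1535, -3071, -6143, so a_11 = -6143.

-6143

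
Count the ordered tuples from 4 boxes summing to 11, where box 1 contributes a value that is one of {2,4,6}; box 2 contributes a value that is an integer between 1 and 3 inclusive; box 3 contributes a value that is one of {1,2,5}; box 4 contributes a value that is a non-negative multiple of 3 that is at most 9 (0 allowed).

8

The generating function for the choices is (y² + y⁴ + y⁶)·(y + y² + y³)·(y + y² + y⁵)·(1 + y³ + y⁶ + y⁹); the count is [y¹¹].
(y² + y⁴ + y⁶) has coefficients 0,0,1,0,1,0,1 for degrees 0…6.
(y + y² + y³) has coefficients 0,1,1,1,0,0,0,0,0,0,0,0 for degrees 0…11.
Multiplying by (y + y² + y⁵) gives running coefficients 0,0,1,2,2,1,1,1,1,0,0,0 for degrees 0…11.
Finally multiplying by (1 + y³ + y⁶ + y⁹), the product of all factors after the first has coefficients 0,0,1,2,2,2,3,3,3,3,3,3 for degrees 0…11.
[y¹¹] = 1·3 + 1·3 + 1·2 = 8.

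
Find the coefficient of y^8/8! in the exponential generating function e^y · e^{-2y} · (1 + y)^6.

-887

The EGF product rule gives c_8 = Σ_{k_1+k_2+k_3=8} C(8; k_1,k_2,k_3) · ∏ g_i(k_i), where e^y gives (1)^k; e^{-2y} gives (-2)^k; (1+y)^6 gives the falling factorial (6)_k.
g_1(k) for k = 0…8: 1, 1, 1, 1, 1, 1, 1, 1, 1.
g_2(k) for k = 0…8: 1, -2, 4, -8, 16, -32, 64, -128, 256.
g_3(k) for k = 0…8: 1, 6, 30, 120, 360, 720, 720, 0, 0.
First combine the last two factors: h(k) = Σ_j C(k,j)·g_2(j)·g_3(k−j) for k = 0…8: 1, 4, 10, 4, -56, -32, 592, -800, -5888.
c_8 = Σ_k C(8,k)·g_1(k)·h(8−k) = 1·1·(-5888) + 8·1·(-800) + 28·1·592 + 56·1·(-32) + 70·1·(-56) + 56·1·4 + 28·1·10 + 8·1·4 + 1·1·1 = −5888 − 6400 + 16576 − 1792 − 3920 + 224 + 280 + 32 + 1 = -887.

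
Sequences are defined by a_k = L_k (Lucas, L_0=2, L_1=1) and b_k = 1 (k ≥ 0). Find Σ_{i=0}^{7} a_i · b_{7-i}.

75

Write out a_i and b_{7-i} for i = 0,…,7 and sum the products.
Σ = 2·1 + 1·1 + 3·1 + 4·1 + 7·1 + 11·1 + 18·1 + 29·1 = 75.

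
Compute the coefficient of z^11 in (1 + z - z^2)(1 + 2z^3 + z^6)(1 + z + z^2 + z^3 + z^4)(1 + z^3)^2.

(1 + z - z^2) has coefficients 1,1,-1 for degrees 0…2.
(1 + 2z^3 + z^6) has coefficients 1,0,0,2,0,0,1,0,0,0,0,0 for degrees 0…11.
Multiplying by (1 + z + z^2 + z^3 + z^4) gives running coefficients 1,1,1,3,3,2,3,3,1,1,1,0 for degrees 0…11.
Finally multiplying by (1 + z^3)^2, the product of all factors after the first has coefficients 1,1,1,5,5,4,10,10,6,10,10,4 for degrees 0…11.
[z^11] = 1·4 + 1·10 − 1·10 = 4.

4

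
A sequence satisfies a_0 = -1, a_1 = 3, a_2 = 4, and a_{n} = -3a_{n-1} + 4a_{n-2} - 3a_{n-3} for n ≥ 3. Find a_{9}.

2334

The ordinary generating function has denominator 1 + 3z - 4z^2 + 3z^3.
Iterating the recurrence: a_0,…,a_{9} = -1, 3, 4, 3, -2, 6, -35, 135, -563, 2334.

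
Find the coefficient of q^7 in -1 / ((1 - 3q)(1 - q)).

Partial fractions give a closed form: a_n = (-3/2)·3^n + (1/2)·1^n.
At n = 7: a_7 = -3280.

-3280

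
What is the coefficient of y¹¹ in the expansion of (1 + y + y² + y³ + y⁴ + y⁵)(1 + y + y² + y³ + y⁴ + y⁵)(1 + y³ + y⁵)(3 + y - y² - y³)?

10

(1 + y + y² + y³ + y⁴ + y⁵) has coefficients 1,1,1,1,1,1 for degrees 0…5.
(1 + y + y² + y³ + y⁴ + y⁵) has coefficients 1,1,1,1,1,1,0,0,0,0,0,0 for degrees 0…11.
Multiplying by (1 + y³ + y⁵) gives running coefficients 1,1,1,2,2,3,2,2,2,1,1,0 for degrees 0…11.
Finally multiplying by (3 + y - y² - y³), the product of all factors after the first has coefficients 3,4,3,5,6,8,5,3,3,1,0,-2 for degrees 0…11.
[y¹¹] = 1·(-2) + 1·0 + 1·1 + 1·3 + 1·3 + 1·5 = 10.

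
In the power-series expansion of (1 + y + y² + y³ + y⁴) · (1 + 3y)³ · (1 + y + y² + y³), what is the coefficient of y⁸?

(1 + y + y² + y³ + y⁴) has coefficients 1,1,1,1,1 for degrees 0…4.
(1 + 3y)³ has coefficients 1,9,27,27,0,0,0,0,0 for degrees 0…8.
Finally multiplying by (1 + y + y² + y³), the product of all factors after the first has coefficients 1,10,37,64,63,54,27,0,0 for degrees 0…8.
[y⁸] = 1·0 + 1·0 + 1·27 + 1·54 + 1·63 = 144.

144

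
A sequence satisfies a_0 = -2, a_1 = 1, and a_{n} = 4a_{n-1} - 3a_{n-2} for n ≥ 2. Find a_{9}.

29521

The ordinary generating function has denominator 1 - 4t + 3t^2.
Iterating the recurrence: a_0,…,a_{9} = -2, 1, 10, 37, 118, 361, 1090, 3277, 9838, 29521.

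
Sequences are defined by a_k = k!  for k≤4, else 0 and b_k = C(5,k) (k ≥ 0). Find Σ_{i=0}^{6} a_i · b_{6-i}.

311

This is [x^6] in the product of the two ordinary generating functions.
Σ = 1·0 + 1·1 + 2·5 + 6·10 + 24·10 + 0·5 + 0·1 = 311.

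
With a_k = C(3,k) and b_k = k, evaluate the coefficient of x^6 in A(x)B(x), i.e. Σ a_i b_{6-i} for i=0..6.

Write out a_i and b_{6-i} for i = 0,…,6 and sum the products.
Σ = 1·6 + 3·5 + 3·4 + 1·3 + 0·2 + 0·1 + 0·0 = 36.

36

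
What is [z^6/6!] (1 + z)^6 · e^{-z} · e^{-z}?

592

The EGF product rule gives c_6 = Σ_{k_1+k_2+k_3=6} C(6; k_1,k_2,k_3) · ∏ g_i(k_i), where (1+z)^6 gives the falling factorial (6)_k; e^{-z} gives (-1)^k; e^{-z} gives (-1)^k.
g_1(k) for k = 0…6: 1, 6, 30, 120, 360, 720, 720.
g_2(k) for k = 0…6: 1, -1, 1, -1, 1, -1, 1.
g_3(k) for k = 0…6: 1, -1, 1, -1, 1, -1, 1.
First combine the last two factors: h(k) = Σ_j C(k,j)·g_2(j)·g_3(k−j) for k = 0…6: 1, -2, 4, -8, 16, -32, 64.
c_6 = Σ_k C(6,k)·g_1(k)·h(6−k) = 1·1·64 + 6·6·(-32) + 15·30·16 + 20·120·(-8) + 15·360·4 + 6·720·(-2) + 1·720·1 = 64 − 1152 + 7200 − 19200 + 21600 − 8640 + 720 = 592.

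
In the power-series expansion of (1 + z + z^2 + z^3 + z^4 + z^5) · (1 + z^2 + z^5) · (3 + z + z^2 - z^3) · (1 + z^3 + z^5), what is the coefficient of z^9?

22

(1 + z + z^2 + z^3 + z^4 + z^5) has coefficients 1,1,1,1,1,1 for degrees 0…5.
(1 + z^2 + z^5) has coefficients 1,0,1,0,0,1,0,0,0,0 for degrees 0…9.
Multiplying by (3 + z + z^2 - z^3) gives running coefficients 3,1,4,0,1,2,1,1,-1,0 for degrees 0…9.
Finally multiplying by (1 + z^3 + z^5), the product of all factors after the first has coefficients 3,1,4,3,2,9,2,6,1,2 for degrees 0…9.
[z^9] = 1·2 + 1·1 + 1·6 + 1·2 + 1·9 + 1·2 = 22.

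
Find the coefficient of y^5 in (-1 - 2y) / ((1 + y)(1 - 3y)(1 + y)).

-229

The denominator gives the recurrence a_n = a_(n−1) + 5a_(n−2) + 3a_(n−3) for n ≥ 3; the numerator fixes a_0 = -1, a_1 = -3, a_2 = -8.
Iterating: -1, -3, -8, -26, -75, -229, so a_5 = -229.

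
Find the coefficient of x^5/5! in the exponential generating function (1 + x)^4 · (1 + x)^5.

The EGF product rule gives c_5 = Σ_{k_1+k_2=5} C(5; k_1,k_2) · ∏ g_i(k_i), where (1+x)^4 gives the falling factorial (4)_k; (1+x)^5 gives the falling factorial (5)_k.
g_1(k) for k = 0…5: 1, 4, 12, 24, 24, 0.
g_2(k) for k = 0…5: 1, 5, 20, 60, 120, 120.
c_5 = Σ_k C(5,k)·g_1(k)·g_2(5−k) = 1·1·120 + 5·4·120 + 10·12·60 + 10·24·20 + 5·24·5 = 120 + 2400 + 7200 + 4800 + 600 = 15120.

15120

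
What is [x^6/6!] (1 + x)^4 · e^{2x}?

The EGF product rule gives c_6 = Σ_{k_1+k_2=6} C(6; k_1,k_2) · ∏ g_i(k_i), where (1+x)^4 gives the falling factorial (4)_k; e^{2x} gives (2)^k.
g_1(k) for k = 0…6: 1, 4, 12, 24, 24, 0, 0.
g_2(k) for k = 0…6: 1, 2, 4, 8, 16, 32, 64.
c_6 = Σ_k C(6,k)·g_1(k)·g_2(6−k) = 1·1·64 + 6·4·32 + 15·12·16 + 20·24·8 + 15·24·4 = 64 + 768 + 2880 + 3840 + 1440 = 8992.

8992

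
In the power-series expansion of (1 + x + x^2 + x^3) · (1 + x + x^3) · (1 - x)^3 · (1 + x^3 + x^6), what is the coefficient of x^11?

(1 + x + x^2 + x^3) has coefficients 1,1,1,1 for degrees 0…3.
(1 + x + x^3) has coefficients 1,1,0,1,0,0,0,0,0,0,0,0 for degrees 0…11.
Multiplying by (1 - x)^3 gives running coefficients 1,-2,0,3,-4,3,-1,0,0,0,0,0 for degrees 0…11.
Finally multiplying by (1 + x^3 + x^6), the product of all factors after the first has coefficients 1,-2,0,4,-6,3,3,-6,3,2,-4,3 for degrees 0…11.
[x^11] = 1·3 + 1·(-4) + 1·2 + 1·3 = 4.

4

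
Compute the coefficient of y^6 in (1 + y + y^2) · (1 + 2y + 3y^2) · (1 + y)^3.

(1 + y + y^2) has coefficients 1,1,1 for degrees 0…2.
(1 + 2y + 3y^2) has coefficients 1,2,3,0,0,0,0 for degrees 0…6.
Finally multiplying by (1 + y)^3, the product of all factors after the first has coefficients 1,5,12,16,11,3,0 for degrees 0…6.
[y^6] = 1·0 + 1·3 + 1·11 = 14.

14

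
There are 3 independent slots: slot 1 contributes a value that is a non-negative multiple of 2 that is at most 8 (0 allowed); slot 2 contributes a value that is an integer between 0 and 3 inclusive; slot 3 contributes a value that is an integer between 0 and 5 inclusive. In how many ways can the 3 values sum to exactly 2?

4

The generating function for the choices is (1 + q^2 + q^4 + q^6 + q^8)·(1 + q + q^2 + q^3)·(1 + q + q^2 + q^3 + q^4 + q^5); the count is [q^2].
(1 + q^2 + q^4 + q^6 + q^8) has coefficients 1,0,1 for degrees 0…2.
(1 + q + q^2 + q^3) has coefficients 1,1,1 for degrees 0…2.
Finally multiplying by (1 + q + q^2 + q^3 + q^4 + q^5), the product of all factors after the first has coefficients 1,2,3 for degrees 0…2.
[q^2] = 1·3 + 1·1 = 4.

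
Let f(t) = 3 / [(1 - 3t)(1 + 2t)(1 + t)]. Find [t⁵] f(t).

The denominator gives the recurrence a_n = 7a_(n−2) + 6a_(n−3) for n ≥ 3; the numerator fixes a_0 = 3, a_1 = 0, a_2 = 21.
Iterating: 3, 0, 21, 18, 147, 252, so a_5 = 252.

252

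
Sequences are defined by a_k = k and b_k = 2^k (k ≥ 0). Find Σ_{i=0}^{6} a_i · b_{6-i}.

120

Write out a_i and b_{6-i} for i = 0,…,6 and sum the products.
Σ = 0·64 + 1·32 + 2·16 + 3·8 + 4·4 + 5·2 + 6·1 = 120.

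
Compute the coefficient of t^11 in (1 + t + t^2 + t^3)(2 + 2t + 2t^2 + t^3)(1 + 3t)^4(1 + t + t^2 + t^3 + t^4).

2496

(1 + t + t^2 + t^3) has coefficients 1,1,1,1 for degrees 0…3.
(2 + 2t + 2t^2 + t^3) has coefficients 2,2,2,1,0,0,0,0,0,0,0,0 for degrees 0…11.
Multiplying by (1 + 3t)^4 gives running coefficients 2,26,134,349,498,432,270,81,0,0,0,0 for degrees 0…11.
Finally multiplying by (1 + t + t^2 + t^3 + t^4), the product of all factors after the first has coefficients 2,28,162,511,1009,1439,1683,1630,1281,783,351,81 for degrees 0…11.
[t^11] = 1·81 + 1·351 + 1·783 + 1·1281 = 2496.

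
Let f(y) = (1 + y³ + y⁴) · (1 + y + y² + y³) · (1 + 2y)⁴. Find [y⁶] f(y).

(1 + y³ + y⁴) has coefficients 1,0,0,1,1 for degrees 0…4.
(1 + y + y² + y³) has coefficients 1,1,1,1,0,0,0 for degrees 0…6.
Finally multiplying by (1 + 2y)⁴, the product of all factors after the first has coefficients 1,9,33,65,80,72,48 for degrees 0…6.
[y⁶] = 1·48 + 1·65 + 1·33 = 146.

146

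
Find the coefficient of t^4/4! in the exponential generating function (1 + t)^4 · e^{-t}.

The EGF product rule gives c_4 = Σ_{k_1+k_2=4} C(4; k_1,k_2) · ∏ g_i(k_i), where (1+t)^4 gives the falling factorial (4)_k; e^{-t} gives (-1)^k.
g_1(k) for k = 0…4: 1, 4, 12, 24, 24.
g_2(k) for k = 0…4: 1, -1, 1, -1, 1.
c_4 = Σ_k C(4,k)·g_1(k)·g_2(4−k) = 1·1·1 + 4·4·(-1) + 6·12·1 + 4·24·(-1) + 1·24·1 = 1 − 16 + 72 − 96 + 24 = -15.

-15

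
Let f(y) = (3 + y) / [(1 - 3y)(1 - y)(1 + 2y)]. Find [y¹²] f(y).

Partial fractions give a closed form: a_n = (3)·3^n + (-2/3)·1^n + (2/3)·(-2)^n.
At n = 12: a_12 = 1597053.

1597053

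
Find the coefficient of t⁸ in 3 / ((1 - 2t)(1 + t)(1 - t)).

Partial fractions give a closed form: a_n = (4)·2^n + (1/2)·(-1)^n + (-3/2)·1^n.
At n = 8: a_8 = 1023.

1023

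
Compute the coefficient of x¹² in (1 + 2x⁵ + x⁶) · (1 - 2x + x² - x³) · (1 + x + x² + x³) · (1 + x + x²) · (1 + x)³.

(1 + 2x⁵ + x⁶) has coefficients 1,0,0,0,0,2,1 for degrees 0…6.
(1 - 2x + x² - x³) has coefficients 1,-2,1,-1,0,0,0,0,0,0,0,0,0 for degrees 0…12.
Multiplying by (1 + x + x² + x³) gives running coefficients 1,-1,0,-1,-2,0,-1,0,0,0,0,0,0 for degrees 0…12.
Multiplying by (1 + x + x²) gives running coefficients 1,0,0,-2,-3,-3,-3,-1,-1,0,0,0,0 for degrees 0…12.
Finally multiplying by (1 + x)³, the product of all factors after the first has coefficients 1,3,3,-1,-9,-18,-23,-22,-16,-9,-4,-1,0 for degrees 0…12.
[x¹²] = 1·0 + 2·(-22) + 1·(-23) = -67.

-67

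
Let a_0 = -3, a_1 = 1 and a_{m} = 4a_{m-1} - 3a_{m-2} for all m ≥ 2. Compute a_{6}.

The ordinary generating function has denominator 1 - 4t + 3t^2.
Iterating the recurrence: a_0,…,a_{6} = -3, 1, 13, 49, 157, 481, 1453.

1453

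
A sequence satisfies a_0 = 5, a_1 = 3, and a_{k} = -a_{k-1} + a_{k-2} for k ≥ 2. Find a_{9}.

-3

The ordinary generating function has denominator 1 + y - y^2.
Iterating the recurrence: a_0,…,a_{9} = 5, 3, 2, 1, 1, 0, 1, -1, 2, -3.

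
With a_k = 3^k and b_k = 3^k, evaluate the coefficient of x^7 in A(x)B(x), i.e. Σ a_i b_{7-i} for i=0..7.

17496

Write out a_i and b_{7-i} for i = 0,…,7 and sum the products.
Σ = 1·2187 + 3·729 + 9·243 + 27·81 + 81·27 + 243·9 + 729·3 + 2187·1 = 17496.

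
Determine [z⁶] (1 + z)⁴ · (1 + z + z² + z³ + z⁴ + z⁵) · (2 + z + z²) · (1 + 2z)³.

(1 + z)⁴ has coefficients 1,4,6,4,1 for degrees 0…4.
(1 + z + z² + z³ + z⁴ + z⁵) has coefficients 1,1,1,1,1,1,0 for degrees 0…6.
Multiplying by (2 + z + z²) gives running coefficients 2,3,4,4,4,4,2 for degrees 0…6.
Finally multiplying by (1 + 2z)³, the product of all factors after the first has coefficients 2,15,46,80,100,108,106 for degrees 0…6.
[z⁶] = 1·106 + 4·108 + 6·100 + 4·80 + 1·46 = 1504.

1504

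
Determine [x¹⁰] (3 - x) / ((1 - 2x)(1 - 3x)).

467272

The denominator gives the recurrence a_n = 5a_(n−1) − 6a_(n−2) for n ≥ 2; the numerator fixes a_0 = 3, a_1 = 14.
Iterating: 3, 14, 52, 176, 568, 1784, 5512, 16856, 51208, 154904, 467272, so a_10 = 467272.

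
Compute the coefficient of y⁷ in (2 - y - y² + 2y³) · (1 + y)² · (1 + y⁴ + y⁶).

2

(2 - y - y² + 2y³) has coefficients 2,-1,-1,2 for degrees 0…3.
(1 + y)² has coefficients 1,2,1,0,0,0,0,0 for degrees 0…7.
Finally multiplying by (1 + y⁴ + y⁶), the product of all factors after the first has coefficients 1,2,1,0,1,2,2,2 for degrees 0…7.
[y⁷] = 2·2 − 1·2 − 1·2 + 2·1 = 2.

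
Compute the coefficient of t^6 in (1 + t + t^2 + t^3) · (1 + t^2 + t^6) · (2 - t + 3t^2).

(1 + t + t^2 + t^3) has coefficients 1,1,1,1 for degrees 0…3.
(1 + t^2 + t^6) has coefficients 1,0,1,0,0,0,1 for degrees 0…6.
Finally multiplying by (2 - t + 3t^2), the product of all factors after the first has coefficients 2,-1,5,-1,3,0,2 for degrees 0…6.
[t^6] = 1·2 + 1·0 + 1·3 + 1·(-1) = 4.

4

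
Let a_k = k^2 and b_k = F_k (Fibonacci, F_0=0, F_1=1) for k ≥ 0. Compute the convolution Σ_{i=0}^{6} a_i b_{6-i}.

Write out a_i and b_{6-i} for i = 0,…,6 and sum the products.
Σ = 0·8 + 1·5 + 4·3 + 9·2 + 16·1 + 25·1 + 36·0 = 76.

76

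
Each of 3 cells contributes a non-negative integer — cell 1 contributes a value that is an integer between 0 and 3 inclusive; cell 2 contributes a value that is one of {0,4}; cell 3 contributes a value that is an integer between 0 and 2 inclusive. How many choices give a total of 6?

The generating function for the choices is (1 + x + x^2 + x^3)·(1 + x^4)·(1 + x + x^2); the count is [x^6].
(1 + x + x^2 + x^3) has coefficients 1,1,1,1 for degrees 0…3.
(1 + x^4) has coefficients 1,0,0,0,1,0,0 for degrees 0…6.
Finally multiplying by (1 + x + x^2), the product of all factors after the first has coefficients 1,1,1,0,1,1,1 for degrees 0…6.
[x^6] = 1·1 + 1·1 + 1·1 + 1·0 = 3.

3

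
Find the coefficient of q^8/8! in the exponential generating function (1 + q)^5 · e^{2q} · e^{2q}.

9035776

The EGF product rule gives c_8 = Σ_{k_1+k_2+k_3=8} C(8; k_1,k_2,k_3) · ∏ g_i(k_i), where (1+q)^5 gives the falling factorial (5)_k; e^{2q} gives (2)^k; e^{2q} gives (2)^k.
g_1(k) for k = 0…8: 1, 5, 20, 60, 120, 120, 0, 0, 0.
g_2(k) for k = 0…8: 1, 2, 4, 8, 16, 32, 64, 128, 256.
g_3(k) for k = 0…8: 1, 2, 4, 8, 16, 32, 64, 128, 256.
First combine the last two factors: h(k) = Σ_j C(k,j)·g_2(j)·g_3(k−j) for k = 0…8: 1, 4, 16, 64, 256, 1024, 4096, 16384, 65536.
c_8 = Σ_k C(8,k)·g_1(k)·h(8−k) = 1·1·65536 + 8·5·16384 + 28·20·4096 + 56·60·1024 + 70·120·256 + 56·120·64 = 65536 + 655360 + 2293760 + 3440640 + 2150400 + 430080 = 9035776.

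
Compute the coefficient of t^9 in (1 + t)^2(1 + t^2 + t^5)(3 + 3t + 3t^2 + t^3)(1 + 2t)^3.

(1 + t)^2 has coefficients 1,2,1 for degrees 0…2.
(1 + t^2 + t^5) has coefficients 1,0,1,0,0,1,0,0,0,0 for degrees 0…9.
Multiplying by (3 + 3t + 3t^2 + t^3) gives running coefficients 3,3,6,4,3,4,3,3,1,0 for degrees 0…9.
Finally multiplying by (1 + 2t)^3, the product of all factors after the first has coefficients 3,21,60,100,123,118,95,93,87,66 for degrees 0…9.
[t^9] = 1·66 + 2·87 + 1·93 = 333.

333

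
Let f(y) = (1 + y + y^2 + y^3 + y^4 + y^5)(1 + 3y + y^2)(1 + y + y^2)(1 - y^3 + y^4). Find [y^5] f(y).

10

(1 + y + y^2 + y^3 + y^4 + y^5) has coefficients 1,1,1,1,1,1 for degrees 0…5.
(1 + 3y + y^2) has coefficients 1,3,1,0,0,0 for degrees 0…5.
Multiplying by (1 + y + y^2) gives running coefficients 1,4,5,4,1,0 for degrees 0…5.
Finally multiplying by (1 - y^3 + y^4), the product of all factors after the first has coefficients 1,4,5,3,-2,-1 for degrees 0…5.
[y^5] = 1·(-1) + 1·(-2) + 1·3 + 1·5 + 1·4 + 1·1 = 10.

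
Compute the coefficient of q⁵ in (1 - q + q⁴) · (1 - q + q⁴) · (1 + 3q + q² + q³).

5

(1 - q + q⁴) has coefficients 1,-1,0,0,1 for degrees 0…4.
(1 - q + q⁴) has coefficients 1,-1,0,0,1,0 for degrees 0…5.
Finally multiplying by (1 + 3q + q² + q³), the product of all factors after the first has coefficients 1,2,-2,0,0,3 for degrees 0…5.
[q⁵] = 1·3 − 1·0 + 1·2 = 5.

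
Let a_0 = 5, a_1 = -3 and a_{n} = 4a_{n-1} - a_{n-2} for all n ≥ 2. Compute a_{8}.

-47147

The ordinary generating function has denominator 1 - 4t + t^2.
Iterating the recurrence: a_0,…,a_{8} = 5, -3, -17, -65, -243, -907, -3385, -12633, -47147.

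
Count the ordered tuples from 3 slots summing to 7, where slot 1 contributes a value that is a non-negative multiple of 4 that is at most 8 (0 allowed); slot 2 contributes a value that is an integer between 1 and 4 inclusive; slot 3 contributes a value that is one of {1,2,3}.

3

The generating function for the choices is (1 + t^4 + t^8)·(t + t^2 + t^3 + t^4)·(t + t^2 + t^3); the count is [t^7].
(1 + t^4 + t^8) has coefficients 1,0,0,0,1,0,0,0 for degrees 0…7.
(t + t^2 + t^3 + t^4) has coefficients 0,1,1,1,1,0,0,0 for degrees 0…7.
Finally multiplying by (t + t^2 + t^3), the product of all factors after the first has coefficients 0,0,1,2,3,3,2,1 for degrees 0…7.
[t^7] = 1·1 + 1·2 = 3.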